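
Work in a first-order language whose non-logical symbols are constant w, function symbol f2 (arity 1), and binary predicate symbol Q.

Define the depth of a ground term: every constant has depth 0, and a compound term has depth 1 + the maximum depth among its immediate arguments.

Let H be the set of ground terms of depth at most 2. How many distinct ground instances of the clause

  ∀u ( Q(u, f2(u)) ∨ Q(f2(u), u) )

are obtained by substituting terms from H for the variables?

Ground terms of depth ≤ 2:
  If N_k denotes the number of depth-≤k ground terms, the 1 constant gives N_0 = 1, and each function symbol of arity r contributes N_{k-1}^r new terms at level k: N_k = 1 + N_{k-1}.
  N_0 = 1
  N_1 = 1 + 1 = 2
  N_2 = 1 + 2 = 3
  Explicitly: w, f2(w), f2(f2(w)).
So there are 3 ground terms available for substitution.
The clause has 1 distinct variable (u), which appears in the body. In the free term algebra distinct substitutions yield syntactically distinct ground instances.
Number of ground instances = 3.

3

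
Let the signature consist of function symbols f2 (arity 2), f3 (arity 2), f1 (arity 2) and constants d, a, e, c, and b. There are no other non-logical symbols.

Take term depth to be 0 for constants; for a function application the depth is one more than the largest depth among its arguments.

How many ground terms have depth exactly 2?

19125

Write N_k for the number of ground terms of depth ≤ k. A term of depth ≤ k is either a constant or a function symbol applied to arguments of depth ≤ k−1, so N_k = 5 + N_{k-1}^2 + N_{k-1}^2 + N_{k-1}^2.
N_0 = 5
N_1 = 5 + 5^2 + 5^2 + 5^2 = 80
N_2 = 5 + 80^2 + 80^2 + 80^2 = 19205
Terms of depth exactly 2: N_2 − N_1 = 19205 − 80 = 19125.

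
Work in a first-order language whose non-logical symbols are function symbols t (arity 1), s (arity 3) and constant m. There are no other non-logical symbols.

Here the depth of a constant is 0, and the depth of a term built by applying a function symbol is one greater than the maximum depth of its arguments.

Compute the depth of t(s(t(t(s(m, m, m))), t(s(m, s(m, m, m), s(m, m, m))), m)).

5

depth(s(m, m, m)) = 1 + max(0, 0, 0) = 1
depth(t(s(m, m, m))) = 1 + depth(s(m, m, m)) = 1 + 1 = 2
depth(t(t(s(m, m, m)))) = 1 + depth(t(s(m, m, m))) = 1 + 2 = 3
depth(s(m, s(m, m, m), s(m, m, m))) = 1 + max(0, 1, 1) = 2
depth(t(s(m, s(m, m, m), s(m, m, m)))) = 1 + depth(s(m, s(m, m, m), s(m, m, m))) = 1 + 2 = 3
depth(s(t(t(s(m, m, m))), t(s(m, s(m, m, m), s(m, m, m))), m)) = 1 + max(3, 3, 0) = 4
depth(t(s(t(t(s(m, m, m))), t(s(m, s(m, m, m), s(m, m, m))), m))) = 1 + depth(s(t(t(s(m, m, m))), t(s(m, s(m, m, m), s(m, m, m))), m)) = 1 + 4 = 5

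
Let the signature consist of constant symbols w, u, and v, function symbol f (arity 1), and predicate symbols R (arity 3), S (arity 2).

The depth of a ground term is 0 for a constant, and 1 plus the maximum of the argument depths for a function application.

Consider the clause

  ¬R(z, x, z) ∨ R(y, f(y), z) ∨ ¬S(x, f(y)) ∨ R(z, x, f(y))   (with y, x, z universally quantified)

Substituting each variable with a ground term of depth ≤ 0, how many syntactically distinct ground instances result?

27

Ground terms of depth ≤ 0:
  Let N_k count ground terms of depth at most k. Each non-constant term of depth ≤ k is some function symbol applied to depth-≤(k−1) arguments, giving N_k = 3 + N_{k-1}.
  N_0 = 3
So there are 3 ground terms available for substitution.
The body mentions every one of the 3 quantified variables; since ground terms form a free algebra, no two substitutions collapse to the same formula.
Number of ground instances = 3^3 = 27.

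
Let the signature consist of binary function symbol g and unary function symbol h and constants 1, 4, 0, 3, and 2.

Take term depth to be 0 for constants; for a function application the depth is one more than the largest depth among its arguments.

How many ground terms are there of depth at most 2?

1265

Count level by level. With function symbols g/2, h/1, the terms of depth ≤ k are the 5 constants together with each function applied to depth-≤(k−1) tuples, so N_k = 5 + N_{k-1}^2 + N_{k-1}.
N_0 = 5
N_1 = 5 + 5^2 + 5 = 35
N_2 = 5 + 35^2 + 35 = 1265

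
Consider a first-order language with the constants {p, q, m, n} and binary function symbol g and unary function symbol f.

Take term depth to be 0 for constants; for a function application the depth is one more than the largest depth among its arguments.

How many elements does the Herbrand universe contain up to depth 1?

24

Let N_k count ground terms of depth at most k. Each non-constant term of depth ≤ k is some function symbol applied to depth-≤(k−1) arguments, giving N_k = 4 + N_{k-1}^2 + N_{k-1}.
N_0 = 4
N_1 = 4 + 4^2 + 4 = 24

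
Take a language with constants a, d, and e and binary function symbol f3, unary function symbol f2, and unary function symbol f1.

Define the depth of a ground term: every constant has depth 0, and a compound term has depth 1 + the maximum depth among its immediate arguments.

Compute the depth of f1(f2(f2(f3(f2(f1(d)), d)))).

6

depth(f1(d)) = 1 + depth(d) = 1 + 0 = 1
depth(f2(f1(d))) = 1 + depth(f1(d)) = 1 + 1 = 2
depth(f3(f2(f1(d)), d)) = 1 + max(2, 0) = 3
depth(f2(f3(f2(f1(d)), d))) = 1 + depth(f3(f2(f1(d)), d)) = 1 + 3 = 4
depth(f2(f2(f3(f2(f1(d)), d)))) = 1 + depth(f2(f3(f2(f1(d)), d))) = 1 + 4 = 5
depth(f1(f2(f2(f3(f2(f1(d)), d))))) = 1 + depth(f2(f2(f3(f2(f1(d)), d)))) = 1 + 5 = 6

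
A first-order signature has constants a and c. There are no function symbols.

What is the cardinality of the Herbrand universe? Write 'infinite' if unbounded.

There are no function symbols, so every ground term is one of the 2 constants.
The Herbrand universe is {a, c}, which is finite with 2 elements.

2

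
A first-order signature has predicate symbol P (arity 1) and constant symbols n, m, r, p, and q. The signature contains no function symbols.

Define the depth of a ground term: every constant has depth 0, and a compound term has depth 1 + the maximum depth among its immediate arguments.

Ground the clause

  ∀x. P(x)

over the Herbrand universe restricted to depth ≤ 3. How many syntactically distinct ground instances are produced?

5

Ground terms of depth ≤ 3:
  With no function symbols every ground term is a constant, so there are exactly 5 ground terms at every depth bound.
  N_0 = 5
  N_1 = 5
  N_2 = 5
  N_3 = 5
  Explicitly: n, m, r, p, q.
So there are 5 ground terms available for substitution.
There is 1 variable to instantiate (x),  occurring in at least one literal, so different choices give different ground instances.
Number of ground instances = 5.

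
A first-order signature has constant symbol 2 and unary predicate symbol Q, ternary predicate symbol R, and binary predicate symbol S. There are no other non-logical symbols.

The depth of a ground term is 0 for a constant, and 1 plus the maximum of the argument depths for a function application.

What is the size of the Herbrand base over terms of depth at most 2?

3

First count ground terms of depth ≤ 2.
With no function symbols every ground term is a constant, so there is exactly 1 ground term at every depth bound.
N_0 = 1
N_1 = 1
N_2 = 1
So |H| = 1.
A ground atom is a predicate applied to a tuple of terms from H, so the count is the sum over predicates of |H|^arity:
  Q: 1;  R: 1^3 = 1;  S: 1^2 = 1
Total ground atoms: 1 + 1 + 1 = 3.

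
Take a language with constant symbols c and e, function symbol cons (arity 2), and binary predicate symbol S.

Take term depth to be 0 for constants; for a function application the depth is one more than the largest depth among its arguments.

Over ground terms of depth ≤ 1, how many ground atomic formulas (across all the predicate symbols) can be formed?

36

First count ground terms of depth ≤ 1.
If N_k denotes the number of depth-≤k ground terms, the 2 constants give N_0 = 2, and each function symbol of arity r contributes N_{k-1}^r new terms at level k: N_k = 2 + N_{k-1}^2.
N_0 = 2
N_1 = 2 + 2^2 = 6
Explicitly: c, e, cons(c, c), cons(c, e), cons(e, c), cons(e, e).
So |H| = 6.
Ground atoms are formed by filling each argument slot of a predicate with a term from H, so an r-ary predicate gives |H|^r atoms:
  S: 6^2 = 36
Total ground atoms: 36.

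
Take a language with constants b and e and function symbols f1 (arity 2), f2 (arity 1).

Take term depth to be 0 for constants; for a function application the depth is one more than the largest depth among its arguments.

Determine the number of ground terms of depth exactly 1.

6

Write N_k for the number of ground terms of depth ≤ k. A term of depth ≤ k is either a constant or a function symbol applied to arguments of depth ≤ k−1, so N_k = 2 + N_{k-1}^2 + N_{k-1}.
N_0 = 2
N_1 = 2 + 2^2 + 2 = 8
Terms of depth exactly 1: N_1 − N_0 = 8 − 2 = 6.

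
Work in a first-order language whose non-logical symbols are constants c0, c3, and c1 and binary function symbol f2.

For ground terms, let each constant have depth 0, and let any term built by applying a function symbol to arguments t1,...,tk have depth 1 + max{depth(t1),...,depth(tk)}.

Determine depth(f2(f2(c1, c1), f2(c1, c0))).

depth(f2(c1, c1)) = 1 + max(0, 0) = 1
depth(f2(c1, c0)) = 1 + max(0, 0) = 1
depth(f2(f2(c1, c1), f2(c1, c0))) = 1 + max(1, 1) = 2

2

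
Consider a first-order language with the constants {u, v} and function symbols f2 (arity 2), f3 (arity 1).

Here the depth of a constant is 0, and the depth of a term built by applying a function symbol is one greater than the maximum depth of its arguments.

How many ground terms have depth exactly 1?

Write N_k for the number of ground terms of depth ≤ k. A term of depth ≤ k is either a constant or a function symbol applied to arguments of depth ≤ k−1, so N_k = 2 + N_{k-1}^2 + N_{k-1}.
N_0 = 2
N_1 = 2 + 2^2 + 2 = 8
Terms of depth exactly 1: N_1 − N_0 = 8 − 2 = 6.

6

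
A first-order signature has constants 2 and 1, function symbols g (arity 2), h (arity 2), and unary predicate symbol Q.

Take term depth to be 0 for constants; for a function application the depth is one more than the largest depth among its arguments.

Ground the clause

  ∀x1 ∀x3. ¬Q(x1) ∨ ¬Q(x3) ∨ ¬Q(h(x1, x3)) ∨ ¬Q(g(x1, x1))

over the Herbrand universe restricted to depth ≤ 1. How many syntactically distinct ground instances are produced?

Ground terms of depth ≤ 1:
  Let N_k = |{terms of depth ≤ k}|. Then N_0 = 2 and N_k = 2 + N_{k-1}^2 + N_{k-1}^2 for k ≥ 1 (one summand per function symbol, arity giving the exponent).
  N_0 = 2
  N_1 = 2 + 2^2 + 2^2 = 10
  Explicitly: 2, 1, g(2, 2), g(2, 1), g(1, 2), g(1, 1), h(2, 2), h(2, 1), h(1, 2), h(1, 1).
So there are 10 ground terms available for substitution.
The clause has 2 distinct variables (x1, x3), each appearing in the body. In the free term algebra distinct substitutions yield syntactically distinct ground instances.
Number of ground instances = 10^2 = 100.

100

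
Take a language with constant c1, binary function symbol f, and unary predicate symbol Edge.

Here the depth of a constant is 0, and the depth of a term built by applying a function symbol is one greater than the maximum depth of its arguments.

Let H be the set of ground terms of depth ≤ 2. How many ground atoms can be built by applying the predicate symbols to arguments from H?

First count ground terms of depth ≤ 2.
Count level by level. With function symbols f/2, the terms of depth ≤ k are the 1 constant together with each function applied to depth-≤(k−1) tuples, so N_k = 1 + N_{k-1}^2.
N_0 = 1
N_1 = 1 + 1^2 = 2
N_2 = 1 + 2^2 = 5
Explicitly: c1, f(c1, c1), f(c1, f(c1, c1)), f(f(c1, c1), c1), f(f(c1, c1), f(c1, c1)).
So |H| = 5.
For each predicate symbol, the number of ground atoms is |H| raised to its arity; summing:
  Edge: 5
Total ground atoms: 5.

5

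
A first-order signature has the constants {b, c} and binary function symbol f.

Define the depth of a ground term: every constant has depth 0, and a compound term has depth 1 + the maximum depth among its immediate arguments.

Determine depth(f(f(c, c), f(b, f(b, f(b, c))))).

depth(f(c, c)) = 1 + max(0, 0) = 1
depth(f(b, c)) = 1 + max(0, 0) = 1
depth(f(b, f(b, c))) = 1 + max(0, 1) = 2
depth(f(b, f(b, f(b, c)))) = 1 + max(0, 2) = 3
depth(f(f(c, c), f(b, f(b, f(b, c))))) = 1 + max(1, 3) = 4

4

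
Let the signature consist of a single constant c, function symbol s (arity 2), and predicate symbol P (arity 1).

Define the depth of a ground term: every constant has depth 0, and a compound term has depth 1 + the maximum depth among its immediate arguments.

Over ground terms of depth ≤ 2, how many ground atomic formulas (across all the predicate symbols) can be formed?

5

First count ground terms of depth ≤ 2.
Write N_k for the number of ground terms of depth ≤ k. A term of depth ≤ k is either a constant or a function symbol applied to arguments of depth ≤ k−1, so N_k = 1 + N_{k-1}^2.
N_0 = 1
N_1 = 1 + 1^2 = 2
N_2 = 1 + 2^2 = 5
Explicitly: c, s(c, c), s(c, s(c, c)), s(s(c, c), c), s(s(c, c), s(c, c)).
So |H| = 5.
For each predicate symbol, the number of ground atoms is |H| raised to its arity; summing:
  P: 5
Total ground atoms: 5.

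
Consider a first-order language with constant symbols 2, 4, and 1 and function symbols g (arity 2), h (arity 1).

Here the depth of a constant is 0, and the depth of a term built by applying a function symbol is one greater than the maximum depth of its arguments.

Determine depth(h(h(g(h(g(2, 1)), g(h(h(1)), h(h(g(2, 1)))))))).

depth(g(2, 1)) = 1 + max(0, 0) = 1
depth(h(g(2, 1))) = 1 + depth(g(2, 1)) = 1 + 1 = 2
depth(h(1)) = 1 + depth(1) = 1 + 0 = 1
depth(h(h(1))) = 1 + depth(h(1)) = 1 + 1 = 2
depth(h(h(g(2, 1)))) = 1 + depth(h(g(2, 1))) = 1 + 2 = 3
depth(g(h(h(1)), h(h(g(2, 1))))) = 1 + max(2, 3) = 4
depth(g(h(g(2, 1)), g(h(h(1)), h(h(g(2, 1)))))) = 1 + max(2, 4) = 5
depth(h(g(h(g(2, 1)), g(h(h(1)), h(h(g(2, 1))))))) = 1 + depth(g(h(g(2, 1)), g(h(h(1)), h(h(g(2, 1)))))) = 1 + 5 = 6
depth(h(h(g(h(g(2, 1)), g(h(h(1)), h(h(g(2, 1)))))))) = 1 + depth(h(g(h(g(2, 1)), g(h(h(1)), h(h(g(2, 1))))))) = 1 + 6 = 7

7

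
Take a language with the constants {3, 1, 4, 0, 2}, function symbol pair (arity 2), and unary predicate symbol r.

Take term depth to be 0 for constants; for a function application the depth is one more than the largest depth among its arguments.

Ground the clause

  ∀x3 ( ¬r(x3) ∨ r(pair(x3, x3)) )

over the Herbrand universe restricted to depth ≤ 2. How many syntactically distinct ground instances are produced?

Ground terms of depth ≤ 2:
  Let N_k = |{terms of depth ≤ k}|. Then N_0 = 5 and N_k = 5 + N_{k-1}^2 for k ≥ 1 (one summand per function symbol, arity giving the exponent).
  N_0 = 5
  N_1 = 5 + 5^2 = 30
  N_2 = 5 + 30^2 = 905
So there are 905 ground terms available for substitution.
The body mentions the single quantified variable x3; since ground terms form a free algebra, no two substitutions collapse to the same formula.
Number of ground instances = 905.

905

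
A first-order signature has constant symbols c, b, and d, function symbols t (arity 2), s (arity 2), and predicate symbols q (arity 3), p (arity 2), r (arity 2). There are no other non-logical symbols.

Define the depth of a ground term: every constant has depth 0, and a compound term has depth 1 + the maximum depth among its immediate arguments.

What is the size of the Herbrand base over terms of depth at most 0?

First count ground terms of depth ≤ 0.
Let N_k = |{terms of depth ≤ k}|. Then N_0 = 3 and N_k = 3 + N_{k-1}^2 + N_{k-1}^2 for k ≥ 1 (one summand per function symbol, arity giving the exponent).
N_0 = 3
So |H| = 3.
Each predicate of arity r yields |H|^r ground atoms (one per choice of an r-tuple from H):
  q: 3^3 = 27;  p: 3^2 = 9;  r: 3^2 = 9
Total ground atoms: 27 + 9 + 9 = 45.

45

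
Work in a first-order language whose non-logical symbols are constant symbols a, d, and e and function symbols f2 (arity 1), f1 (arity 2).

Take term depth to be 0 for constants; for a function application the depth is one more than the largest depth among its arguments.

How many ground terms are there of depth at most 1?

Let N_k count ground terms of depth at most k. Each non-constant term of depth ≤ k is some function symbol applied to depth-≤(k−1) arguments, giving N_k = 3 + N_{k-1} + N_{k-1}^2.
N_0 = 3
N_1 = 3 + 3 + 3^2 = 15

15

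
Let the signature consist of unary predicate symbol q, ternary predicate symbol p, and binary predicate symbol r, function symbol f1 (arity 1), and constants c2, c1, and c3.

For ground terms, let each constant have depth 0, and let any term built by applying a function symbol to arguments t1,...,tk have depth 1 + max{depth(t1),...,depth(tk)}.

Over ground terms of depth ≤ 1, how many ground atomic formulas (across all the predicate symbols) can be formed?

258

First count ground terms of depth ≤ 1.
If N_k denotes the number of depth-≤k ground terms, the 3 constants give N_0 = 3, and each function symbol of arity r contributes N_{k-1}^r new terms at level k: N_k = 3 + N_{k-1}.
N_0 = 3
N_1 = 3 + 3 = 6
Explicitly: c2, c1, c3, f1(c2), f1(c1), f1(c3).
So |H| = 6.
For each predicate symbol, the number of ground atoms is |H| raised to its arity; summing:
  q: 6;  p: 6^3 = 216;  r: 6^2 = 36
Total ground atoms: 6 + 216 + 36 = 258.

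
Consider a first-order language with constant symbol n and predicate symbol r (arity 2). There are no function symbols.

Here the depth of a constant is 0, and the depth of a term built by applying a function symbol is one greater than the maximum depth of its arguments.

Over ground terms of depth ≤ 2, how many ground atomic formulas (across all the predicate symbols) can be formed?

First count ground terms of depth ≤ 2.
With no function symbols every ground term is a constant, so there is exactly 1 ground term at every depth bound.
N_0 = 1
N_1 = 1
N_2 = 1
Explicitly: n.
So |H| = 1.
Each predicate of arity r yields |H|^r ground atoms (one per choice of an r-tuple from H):
  r: 1^2 = 1
Total ground atoms: 1.

1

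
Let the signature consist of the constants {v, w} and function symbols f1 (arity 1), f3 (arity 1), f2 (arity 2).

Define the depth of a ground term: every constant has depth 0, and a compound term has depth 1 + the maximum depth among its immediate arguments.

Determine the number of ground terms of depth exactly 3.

Write N_k for the number of ground terms of depth ≤ k. A term of depth ≤ k is either a constant or a function symbol applied to arguments of depth ≤ k−1, so N_k = 2 + N_{k-1} + N_{k-1} + N_{k-1}^2.
N_0 = 2
N_1 = 2 + 2 + 2 + 2^2 = 10
N_2 = 2 + 10 + 10 + 10^2 = 122
N_3 = 2 + 122 + 122 + 122^2 = 15130
Terms of depth exactly 3: N_3 − N_2 = 15130 − 122 = 15008.

15008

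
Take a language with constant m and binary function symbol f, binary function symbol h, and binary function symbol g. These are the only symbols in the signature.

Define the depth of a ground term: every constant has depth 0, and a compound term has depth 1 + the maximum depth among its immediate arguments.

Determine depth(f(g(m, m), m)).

depth(g(m, m)) = 1 + max(0, 0) = 1
depth(f(g(m, m), m)) = 1 + max(1, 0) = 2

2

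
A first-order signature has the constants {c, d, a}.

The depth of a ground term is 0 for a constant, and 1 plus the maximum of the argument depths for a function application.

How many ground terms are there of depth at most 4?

With no function symbols every ground term is a constant, so there are exactly 3 ground terms at every depth bound.
N_0 = 3
N_1 = 3
N_2 = 3
N_3 = 3
N_4 = 3

3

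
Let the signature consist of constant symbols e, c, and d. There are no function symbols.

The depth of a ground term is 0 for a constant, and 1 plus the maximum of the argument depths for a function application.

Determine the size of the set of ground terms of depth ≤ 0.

3

With no function symbols every ground term is a constant, so there are exactly 3 ground terms at every depth bound.
N_0 = 3
Explicitly: e, c, d.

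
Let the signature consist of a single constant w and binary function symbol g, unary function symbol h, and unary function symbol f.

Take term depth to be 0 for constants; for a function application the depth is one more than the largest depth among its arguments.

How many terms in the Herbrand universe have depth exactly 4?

457653

Let N_k count ground terms of depth at most k. Each non-constant term of depth ≤ k is some function symbol applied to depth-≤(k−1) arguments, giving N_k = 1 + N_{k-1}^2 + N_{k-1} + N_{k-1}.
N_0 = 1
N_1 = 1 + 1^2 + 1 + 1 = 4
N_2 = 1 + 4^2 + 4 + 4 = 25
N_3 = 1 + 25^2 + 25 + 25 = 676
N_4 = 1 + 676^2 + 676 + 676 = 458329
Terms of depth exactly 4: N_4 − N_3 = 458329 − 676 = 457653.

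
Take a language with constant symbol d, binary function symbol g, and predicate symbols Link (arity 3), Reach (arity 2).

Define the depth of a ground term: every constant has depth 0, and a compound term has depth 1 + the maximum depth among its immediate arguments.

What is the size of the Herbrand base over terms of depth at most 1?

12

First count ground terms of depth ≤ 1.
Write N_k for the number of ground terms of depth ≤ k. A term of depth ≤ k is either a constant or a function symbol applied to arguments of depth ≤ k−1, so N_k = 1 + N_{k-1}^2.
N_0 = 1
N_1 = 1 + 1^2 = 2
Explicitly: d, g(d, d).
So |H| = 2.
Each predicate of arity r yields |H|^r ground atoms (one per choice of an r-tuple from H):
  Link: 2^3 = 8;  Reach: 2^2 = 4
Total ground atoms: 8 + 4 = 12.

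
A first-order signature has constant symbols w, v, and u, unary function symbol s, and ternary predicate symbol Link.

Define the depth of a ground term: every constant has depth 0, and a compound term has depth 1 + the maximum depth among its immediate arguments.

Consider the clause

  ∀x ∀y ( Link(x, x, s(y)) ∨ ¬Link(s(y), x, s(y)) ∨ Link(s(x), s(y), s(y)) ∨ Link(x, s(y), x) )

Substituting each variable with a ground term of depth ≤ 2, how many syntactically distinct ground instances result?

Ground terms of depth ≤ 2:
  Let N_k count ground terms of depth at most k. Each non-constant term of depth ≤ k is some function symbol applied to depth-≤(k−1) arguments, giving N_k = 3 + N_{k-1}.
  N_0 = 3
  N_1 = 3 + 3 = 6
  N_2 = 3 + 6 = 9
So there are 9 ground terms available for substitution.
The clause has 2 distinct variables (x, y), each appearing in the body. In the free term algebra distinct substitutions yield syntactically distinct ground instances.
Number of ground instances = 9^2 = 81.

81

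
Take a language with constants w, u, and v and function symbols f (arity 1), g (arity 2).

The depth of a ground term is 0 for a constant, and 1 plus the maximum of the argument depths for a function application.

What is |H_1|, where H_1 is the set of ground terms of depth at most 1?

If N_k denotes the number of depth-≤k ground terms, the 3 constants give N_0 = 3, and each function symbol of arity r contributes N_{k-1}^r new terms at level k: N_k = 3 + N_{k-1} + N_{k-1}^2.
N_0 = 3
N_1 = 3 + 3 + 3^2 = 15

15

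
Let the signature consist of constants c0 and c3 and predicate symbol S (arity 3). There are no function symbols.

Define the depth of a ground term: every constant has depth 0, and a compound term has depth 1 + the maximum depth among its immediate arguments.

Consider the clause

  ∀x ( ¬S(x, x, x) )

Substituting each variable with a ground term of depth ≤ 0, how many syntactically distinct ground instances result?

2

Ground terms of depth ≤ 0:
  With no function symbols every ground term is a constant, so there are exactly 2 ground terms at every depth bound.
  N_0 = 2
So there are 2 ground terms available for substitution.
The variable x ranges independently over the available ground terms, and distinct assignments produce distinct instances.
Number of ground instances = 2.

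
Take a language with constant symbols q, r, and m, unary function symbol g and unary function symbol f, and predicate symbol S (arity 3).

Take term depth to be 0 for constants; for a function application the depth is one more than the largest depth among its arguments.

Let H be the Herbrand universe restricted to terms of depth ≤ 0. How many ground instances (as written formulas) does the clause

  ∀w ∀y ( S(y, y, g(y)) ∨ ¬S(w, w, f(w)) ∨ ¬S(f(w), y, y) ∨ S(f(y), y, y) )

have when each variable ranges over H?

Ground terms of depth ≤ 0:
  Write N_k for the number of ground terms of depth ≤ k. A term of depth ≤ k is either a constant or a function symbol applied to arguments of depth ≤ k−1, so N_k = 3 + N_{k-1} + N_{k-1}.
  N_0 = 3
So there are 3 ground terms available for substitution.
Each of w, y ranges independently over the available ground terms, and distinct assignments produce distinct instances.
Number of ground instances = 3^2 = 9.

9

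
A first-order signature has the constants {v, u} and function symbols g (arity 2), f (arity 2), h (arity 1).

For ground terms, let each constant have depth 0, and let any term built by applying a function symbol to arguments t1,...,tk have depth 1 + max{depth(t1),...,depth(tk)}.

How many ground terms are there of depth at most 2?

302

Let N_k count ground terms of depth at most k. Each non-constant term of depth ≤ k is some function symbol applied to depth-≤(k−1) arguments, giving N_k = 2 + N_{k-1}^2 + N_{k-1}^2 + N_{k-1}.
N_0 = 2
N_1 = 2 + 2^2 + 2^2 + 2 = 12
N_2 = 2 + 12^2 + 12^2 + 12 = 302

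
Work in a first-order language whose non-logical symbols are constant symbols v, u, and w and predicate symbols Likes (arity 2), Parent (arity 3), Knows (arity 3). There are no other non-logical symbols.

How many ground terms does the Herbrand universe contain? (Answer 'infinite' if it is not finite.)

There are no function symbols, so every ground term is one of the 3 constants.
The Herbrand universe is {v, u, w}, which is finite with 3 elements.

3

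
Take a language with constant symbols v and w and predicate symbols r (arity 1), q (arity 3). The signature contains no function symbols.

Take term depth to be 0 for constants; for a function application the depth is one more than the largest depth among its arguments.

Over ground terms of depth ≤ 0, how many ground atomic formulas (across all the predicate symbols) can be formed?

10

First count ground terms of depth ≤ 0.
With no function symbols every ground term is a constant, so there are exactly 2 ground terms at every depth bound.
N_0 = 2
So |H| = 2.
Each predicate of arity r yields |H|^r ground atoms (one per choice of an r-tuple from H):
  r: 2;  q: 2^3 = 8
Total ground atoms: 2 + 8 = 10.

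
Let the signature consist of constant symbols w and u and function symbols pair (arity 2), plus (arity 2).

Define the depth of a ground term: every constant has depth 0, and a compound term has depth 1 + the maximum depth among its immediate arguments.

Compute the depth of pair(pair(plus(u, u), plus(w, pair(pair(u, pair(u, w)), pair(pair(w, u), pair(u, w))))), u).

depth(plus(u, u)) = 1 + max(0, 0) = 1
depth(pair(u, w)) = 1 + max(0, 0) = 1
depth(pair(u, pair(u, w))) = 1 + max(0, 1) = 2
depth(pair(w, u)) = 1 + max(0, 0) = 1
depth(pair(pair(w, u), pair(u, w))) = 1 + max(1, 1) = 2
depth(pair(pair(u, pair(u, w)), pair(pair(w, u), pair(u, w)))) = 1 + max(2, 2) = 3
depth(plus(w, pair(pair(u, pair(u, w)), pair(pair(w, u), pair(u, w))))) = 1 + max(0, 3) = 4
depth(pair(plus(u, u), plus(w, pair(pair(u, pair(u, w)), pair(pair(w, u), pair(u, w)))))) = 1 + max(1, 4) = 5
depth(pair(pair(plus(u, u), plus(w, pair(pair(u, pair(u, w)), pair(pair(w, u), pair(u, w))))), u)) = 1 + max(5, 0) = 6

6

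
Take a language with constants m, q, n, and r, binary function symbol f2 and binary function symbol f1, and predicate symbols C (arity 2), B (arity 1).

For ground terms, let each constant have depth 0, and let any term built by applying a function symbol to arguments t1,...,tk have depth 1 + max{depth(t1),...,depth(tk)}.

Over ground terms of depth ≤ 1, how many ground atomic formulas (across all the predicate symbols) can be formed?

First count ground terms of depth ≤ 1.
Write N_k for the number of ground terms of depth ≤ k. A term of depth ≤ k is either a constant or a function symbol applied to arguments of depth ≤ k−1, so N_k = 4 + N_{k-1}^2 + N_{k-1}^2.
N_0 = 4
N_1 = 4 + 4^2 + 4^2 = 36
So |H| = 36.
Ground atoms are formed by filling each argument slot of a predicate with a term from H, so an r-ary predicate gives |H|^r atoms:
  C: 36^2 = 1296;  B: 36
Total ground atoms: 1296 + 36 = 1332.

1332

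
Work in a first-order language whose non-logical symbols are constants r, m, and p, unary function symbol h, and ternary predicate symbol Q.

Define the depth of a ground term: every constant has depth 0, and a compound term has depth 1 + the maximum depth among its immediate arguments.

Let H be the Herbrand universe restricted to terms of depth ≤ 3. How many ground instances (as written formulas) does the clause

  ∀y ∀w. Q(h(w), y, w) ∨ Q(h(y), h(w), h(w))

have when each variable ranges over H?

144

Ground terms of depth ≤ 3:
  Count level by level. With function symbols h/1, the terms of depth ≤ k are the 3 constants together with each function applied to depth-≤(k−1) tuples, so N_k = 3 + N_{k-1}.
  N_0 = 3
  N_1 = 3 + 3 = 6
  N_2 = 3 + 6 = 9
  N_3 = 3 + 9 = 12
  Explicitly: r, m, p, h(r), h(m), h(p), h(h(r)), h(h(m)), h(h(p)), h(h(h(r))), h(h(h(m))), h(h(h(p))).
So there are 12 ground terms available for substitution.
The clause has 2 distinct variables (y, w), each appearing in the body. In the free term algebra distinct substitutions yield syntactically distinct ground instances.
Number of ground instances = 12^2 = 144.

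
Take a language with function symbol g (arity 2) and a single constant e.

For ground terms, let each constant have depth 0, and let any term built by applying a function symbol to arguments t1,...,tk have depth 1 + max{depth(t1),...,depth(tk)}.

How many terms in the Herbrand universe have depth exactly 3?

Write N_k for the number of ground terms of depth ≤ k. A term of depth ≤ k is either a constant or a function symbol applied to arguments of depth ≤ k−1, so N_k = 1 + N_{k-1}^2.
N_0 = 1
N_1 = 1 + 1^2 = 2
N_2 = 1 + 2^2 = 5
N_3 = 1 + 5^2 = 26
Terms of depth exactly 3: N_3 − N_2 = 26 − 5 = 21.

21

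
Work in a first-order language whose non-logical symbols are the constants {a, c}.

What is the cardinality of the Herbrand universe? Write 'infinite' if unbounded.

2

There are no function symbols, so every ground term is one of the 2 constants.
The Herbrand universe is {a, c}, which is finite with 2 elements.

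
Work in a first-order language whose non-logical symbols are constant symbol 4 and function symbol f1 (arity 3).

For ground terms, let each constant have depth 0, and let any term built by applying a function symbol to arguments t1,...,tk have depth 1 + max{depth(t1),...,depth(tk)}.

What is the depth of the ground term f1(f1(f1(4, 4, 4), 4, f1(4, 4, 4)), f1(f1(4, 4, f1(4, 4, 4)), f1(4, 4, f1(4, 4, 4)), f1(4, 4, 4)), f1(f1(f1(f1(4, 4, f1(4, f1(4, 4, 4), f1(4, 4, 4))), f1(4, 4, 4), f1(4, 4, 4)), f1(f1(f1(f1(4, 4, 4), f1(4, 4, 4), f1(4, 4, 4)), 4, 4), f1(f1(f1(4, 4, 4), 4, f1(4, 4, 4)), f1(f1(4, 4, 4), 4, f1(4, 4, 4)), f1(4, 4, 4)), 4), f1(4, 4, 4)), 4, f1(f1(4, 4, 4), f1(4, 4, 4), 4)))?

7

depth(f1(4, 4, 4)) = 1 + max(0, 0, 0) = 1
depth(f1(f1(4, 4, 4), 4, f1(4, 4, 4))) = 1 + max(1, 0, 1) = 2
depth(f1(4, 4, f1(4, 4, 4))) = 1 + max(0, 0, 1) = 2
depth(f1(f1(4, 4, f1(4, 4, 4)), f1(4, 4, f1(4, 4, 4)), f1(4, 4, 4))) = 1 + max(2, 2, 1) = 3
depth(f1(4, f1(4, 4, 4), f1(4, 4, 4))) = 1 + max(0, 1, 1) = 2
depth(f1(4, 4, f1(4, f1(4, 4, 4), f1(4, 4, 4)))) = 1 + max(0, 0, 2) = 3
depth(f1(f1(4, 4, f1(4, f1(4, 4, 4), f1(4, 4, 4))), f1(4, 4, 4), f1(4, 4, 4))) = 1 + max(3, 1, 1) = 4
depth(f1(f1(4, 4, 4), f1(4, 4, 4), f1(4, 4, 4))) = 1 + max(1, 1, 1) = 2
depth(f1(f1(f1(4, 4, 4), f1(4, 4, 4), f1(4, 4, 4)), 4, 4)) = 1 + max(2, 0, 0) = 3
depth(f1(f1(f1(4, 4, 4), 4, f1(4, 4, 4)), f1(f1(4, 4, 4), 4, f1(4, 4, 4)), f1(4, 4, 4))) = 1 + max(2, 2, 1) = 3
depth(f1(f1(f1(f1(4, 4, 4), f1(4, 4, 4), f1(4, 4, 4)), 4, 4), f1(f1(f1(4, 4, 4), 4, f1(4, 4, 4)), f1(f1(4, 4, 4), 4, f1(4, 4, 4)), f1(4, 4, 4)), 4)) = 1 + max(3, 3, 0) = 4
depth(f1(f1(f1(4, 4, f1(4, f1(4, 4, 4), f1(4, 4, 4))), f1(4, 4, 4), f1(4, 4, 4)), f1(f1(f1(f1(4, 4, 4), f1(4, 4, 4), f1(4, 4, 4)), 4, 4), f1(f1(f1(4, 4, 4), 4, f1(4, 4, 4)), f1(f1(4, 4, 4), 4, f1(4, 4, 4)), f1(4, 4, 4)), 4), f1(4, 4, 4))) = 1 + max(4, 4, 1) = 5
depth(f1(f1(4, 4, 4), f1(4, 4, 4), 4)) = 1 + max(1, 1, 0) = 2
depth(f1(f1(f1(f1(4, 4, f1(4, f1(4, 4, 4), f1(4, 4, 4))), f1(4, 4, 4), f1(4, 4, 4)), f1(f1(f1(f1(4, 4, 4), f1(4, 4, 4), f1(4, 4, 4)), 4, 4), f1(f1(f1(4, 4, 4), 4, f1(4, 4, 4)), f1(f1(4, 4, 4), 4, f1(4, 4, 4)), f1(4, 4, 4)), 4), f1(4, 4, 4)), 4, f1(f1(4, 4, 4), f1(4, 4, 4), 4))) = 1 + max(5, 0, 2) = 6
depth(f1(f1(f1(4, 4, 4), 4, f1(4, 4, 4)), f1(f1(4, 4, f1(4, 4, 4)), f1(4, 4, f1(4, 4, 4)), f1(4, 4, 4)), f1(f1(f1(f1(4, 4, f1(4, f1(4, 4, 4), f1(4, 4, 4))), f1(4, 4, 4), f1(4, 4, 4)), f1(f1(f1(f1(4, 4, 4), f1(4, 4, 4), f1(4, 4, 4)), 4, 4), f1(f1(f1(4, 4, 4), 4, f1(4, 4, 4)), f1(f1(4, 4, 4), 4, f1(4, 4, 4)), f1(4, 4, 4)), 4), f1(4, 4, 4)), 4, f1(f1(4, 4, 4), f1(4, 4, 4), 4)))) = 1 + max(2, 3, 6) = 7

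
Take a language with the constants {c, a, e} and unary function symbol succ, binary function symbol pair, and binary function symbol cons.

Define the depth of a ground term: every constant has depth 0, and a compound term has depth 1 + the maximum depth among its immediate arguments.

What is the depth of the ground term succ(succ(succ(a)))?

3

depth(succ(a)) = 1 + depth(a) = 1 + 0 = 1
depth(succ(succ(a))) = 1 + depth(succ(a)) = 1 + 1 = 2
depth(succ(succ(succ(a)))) = 1 + depth(succ(succ(a))) = 1 + 2 = 3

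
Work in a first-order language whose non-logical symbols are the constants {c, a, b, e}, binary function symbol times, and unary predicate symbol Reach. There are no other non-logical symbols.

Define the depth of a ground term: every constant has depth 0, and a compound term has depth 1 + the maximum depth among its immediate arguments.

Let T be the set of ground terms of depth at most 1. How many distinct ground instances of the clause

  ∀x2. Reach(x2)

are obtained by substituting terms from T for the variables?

20

Ground terms of depth ≤ 1:
  Let N_k = |{terms of depth ≤ k}|. Then N_0 = 4 and N_k = 4 + N_{k-1}^2 for k ≥ 1 (one summand per function symbol, arity giving the exponent).
  N_0 = 4
  N_1 = 4 + 4^2 = 20
So there are 20 ground terms available for substitution.
There is 1 variable to instantiate (x2),  occurring in at least one literal, so different choices give different ground instances.
Number of ground instances = 20.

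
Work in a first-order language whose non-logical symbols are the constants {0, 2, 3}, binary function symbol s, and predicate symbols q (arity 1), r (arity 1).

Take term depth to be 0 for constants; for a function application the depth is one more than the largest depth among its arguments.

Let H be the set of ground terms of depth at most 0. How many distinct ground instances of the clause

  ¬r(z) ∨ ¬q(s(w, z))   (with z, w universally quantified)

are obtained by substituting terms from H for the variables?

9

Ground terms of depth ≤ 0:
  Let N_k = |{terms of depth ≤ k}|. Then N_0 = 3 and N_k = 3 + N_{k-1}^2 for k ≥ 1 (one summand per function symbol, arity giving the exponent).
  N_0 = 3
  Explicitly: 0, 2, 3.
So there are 3 ground terms available for substitution.
Each of z, w ranges independently over the available ground terms, and distinct assignments produce distinct instances.
Number of ground instances = 3^2 = 9.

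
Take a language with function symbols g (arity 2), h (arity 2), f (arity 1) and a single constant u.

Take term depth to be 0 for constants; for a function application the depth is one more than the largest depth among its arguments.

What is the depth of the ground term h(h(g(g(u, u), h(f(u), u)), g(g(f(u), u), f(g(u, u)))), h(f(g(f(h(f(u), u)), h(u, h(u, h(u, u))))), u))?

depth(g(u, u)) = 1 + max(0, 0) = 1
depth(f(u)) = 1 + depth(u) = 1 + 0 = 1
depth(h(f(u), u)) = 1 + max(1, 0) = 2
depth(g(g(u, u), h(f(u), u))) = 1 + max(1, 2) = 3
depth(g(f(u), u)) = 1 + max(1, 0) = 2
depth(f(g(u, u))) = 1 + depth(g(u, u)) = 1 + 1 = 2
depth(g(g(f(u), u), f(g(u, u)))) = 1 + max(2, 2) = 3
depth(h(g(g(u, u), h(f(u), u)), g(g(f(u), u), f(g(u, u))))) = 1 + max(3, 3) = 4
depth(f(h(f(u), u))) = 1 + depth(h(f(u), u)) = 1 + 2 = 3
depth(h(u, u)) = 1 + max(0, 0) = 1
depth(h(u, h(u, u))) = 1 + max(0, 1) = 2
depth(h(u, h(u, h(u, u)))) = 1 + max(0, 2) = 3
depth(g(f(h(f(u), u)), h(u, h(u, h(u, u))))) = 1 + max(3, 3) = 4
depth(f(g(f(h(f(u), u)), h(u, h(u, h(u, u)))))) = 1 + depth(g(f(h(f(u), u)), h(u, h(u, h(u, u))))) = 1 + 4 = 5
depth(h(f(g(f(h(f(u), u)), h(u, h(u, h(u, u))))), u)) = 1 + max(5, 0) = 6
depth(h(h(g(g(u, u), h(f(u), u)), g(g(f(u), u), f(g(u, u)))), h(f(g(f(h(f(u), u)), h(u, h(u, h(u, u))))), u))) = 1 + max(4, 6) = 7

7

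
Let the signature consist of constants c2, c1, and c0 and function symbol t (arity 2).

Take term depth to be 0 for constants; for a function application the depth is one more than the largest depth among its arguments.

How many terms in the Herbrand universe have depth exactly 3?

Let N_k count ground terms of depth at most k. Each non-constant term of depth ≤ k is some function symbol applied to depth-≤(k−1) arguments, giving N_k = 3 + N_{k-1}^2.
N_0 = 3
N_1 = 3 + 3^2 = 12
N_2 = 3 + 12^2 = 147
N_3 = 3 + 147^2 = 21612
Terms of depth exactly 3: N_3 − N_2 = 21612 − 147 = 21465.

21465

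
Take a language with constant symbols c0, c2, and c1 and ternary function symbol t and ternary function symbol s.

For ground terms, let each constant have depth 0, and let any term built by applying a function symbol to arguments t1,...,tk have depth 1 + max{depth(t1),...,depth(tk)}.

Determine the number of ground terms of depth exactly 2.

370332

Count level by level. With function symbols t/3, s/3, the terms of depth ≤ k are the 3 constants together with each function applied to depth-≤(k−1) tuples, so N_k = 3 + N_{k-1}^3 + N_{k-1}^3.
N_0 = 3
N_1 = 3 + 3^3 + 3^3 = 57
N_2 = 3 + 57^3 + 57^3 = 370389
Terms of depth exactly 2: N_2 − N_1 = 370389 − 57 = 370332.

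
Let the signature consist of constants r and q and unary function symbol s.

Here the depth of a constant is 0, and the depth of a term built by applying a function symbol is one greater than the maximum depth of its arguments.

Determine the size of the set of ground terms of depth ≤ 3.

If N_k denotes the number of depth-≤k ground terms, the 2 constants give N_0 = 2, and each function symbol of arity r contributes N_{k-1}^r new terms at level k: N_k = 2 + N_{k-1}.
N_0 = 2
N_1 = 2 + 2 = 4
N_2 = 2 + 4 = 6
N_3 = 2 + 6 = 8
Explicitly: r, q, s(r), s(q), s(s(r)), s(s(q)), s(s(s(r))), s(s(s(q))).

8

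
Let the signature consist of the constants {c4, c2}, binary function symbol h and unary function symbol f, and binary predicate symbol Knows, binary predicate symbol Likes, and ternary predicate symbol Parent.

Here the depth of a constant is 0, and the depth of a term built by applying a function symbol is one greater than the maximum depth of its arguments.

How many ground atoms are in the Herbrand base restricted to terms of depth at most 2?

First count ground terms of depth ≤ 2.
Let N_k = |{terms of depth ≤ k}|. Then N_0 = 2 and N_k = 2 + N_{k-1}^2 + N_{k-1} for k ≥ 1 (one summand per function symbol, arity giving the exponent).
N_0 = 2
N_1 = 2 + 2^2 + 2 = 8
N_2 = 2 + 8^2 + 8 = 74
So |H| = 74.
Each predicate of arity r yields |H|^r ground atoms (one per choice of an r-tuple from H):
  Knows: 74^2 = 5476;  Likes: 74^2 = 5476;  Parent: 74^3 = 405224
Total ground atoms: 5476 + 5476 + 405224 = 416176.

416176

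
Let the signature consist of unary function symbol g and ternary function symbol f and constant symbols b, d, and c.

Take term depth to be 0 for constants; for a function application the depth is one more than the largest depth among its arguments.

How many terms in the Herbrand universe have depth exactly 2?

If N_k denotes the number of depth-≤k ground terms, the 3 constants give N_0 = 3, and each function symbol of arity r contributes N_{k-1}^r new terms at level k: N_k = 3 + N_{k-1} + N_{k-1}^3.
N_0 = 3
N_1 = 3 + 3 + 3^3 = 33
N_2 = 3 + 33 + 33^3 = 35973
Terms of depth exactly 2: N_2 − N_1 = 35973 − 33 = 35940.

35940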